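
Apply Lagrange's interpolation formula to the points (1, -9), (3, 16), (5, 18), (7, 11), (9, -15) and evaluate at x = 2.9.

Lagrange interpolation formula:
P(x) = Σ yᵢ × Lᵢ(x)
where Lᵢ(x) = Π_{j≠i} (x - xⱼ)/(xᵢ - xⱼ)

L_0(2.9) = (2.9 - 3)/(1 - 3) × (2.9 - 5)/(1 - 5) × (2.9 - 7)/(1 - 7) × (2.9 - 9)/(1 - 9) = 0.013677
L_1(2.9) = (2.9 - 1)/(3 - 1) × (2.9 - 5)/(3 - 5) × (2.9 - 7)/(3 - 7) × (2.9 - 9)/(3 - 9) = 1.039478
L_2(2.9) = (2.9 - 1)/(5 - 1) × (2.9 - 3)/(5 - 3) × (2.9 - 7)/(5 - 7) × (2.9 - 9)/(5 - 9) = -0.074248
L_3(2.9) = (2.9 - 1)/(7 - 1) × (2.9 - 3)/(7 - 3) × (2.9 - 5)/(7 - 5) × (2.9 - 9)/(7 - 9) = 0.025353
L_4(2.9) = (2.9 - 1)/(9 - 1) × (2.9 - 3)/(9 - 3) × (2.9 - 5)/(9 - 5) × (2.9 - 7)/(9 - 7) = -0.004260

P(2.9) = (-9)×L_0(2.9) + 16×L_1(2.9) + 18×L_2(2.9) + 11×L_3(2.9) + (-15)×L_4(2.9)
P(2.9) = 15.514869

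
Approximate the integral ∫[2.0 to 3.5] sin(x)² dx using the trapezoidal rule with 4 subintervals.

f(x) = sin(x)²
a = 2.0, b = 3.5, n = 4
h = (b - a)/n = 0.375000

Trapezoidal rule: (h/2)[f(x₀) + 2f(x₁) + 2f(x₂) + ... + f(xₙ)]

x_0 = 2.0000, f(x_0) = 0.826822, coefficient = 1
x_1 = 2.3750, f(x_1) = 0.481199, coefficient = 2
x_2 = 2.7500, f(x_2) = 0.145665, coefficient = 2
x_3 = 3.1250, f(x_3) = 0.000275, coefficient = 2
x_4 = 3.5000, f(x_4) = 0.123049, coefficient = 1

I ≈ (0.375000/2) × 2.204149 = 0.413278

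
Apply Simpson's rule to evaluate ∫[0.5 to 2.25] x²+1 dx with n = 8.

f(x) = x²+1
a = 0.5, b = 2.25, n = 8
h = (b - a)/n = 0.218750

Simpson's rule: (h/3)[f(x₀) + 4f(x₁) + 2f(x₂) + ... + f(xₙ)]

x_0 = 0.5000, f(x_0) = 1.250000, coefficient = 1
x_1 = 0.7188, f(x_1) = 1.516602, coefficient = 4
x_2 = 0.9375, f(x_2) = 1.878906, coefficient = 2
x_3 = 1.1562, f(x_3) = 2.336914, coefficient = 4
x_4 = 1.3750, f(x_4) = 2.890625, coefficient = 2
x_5 = 1.5938, f(x_5) = 3.540039, coefficient = 4
x_6 = 1.8125, f(x_6) = 4.285156, coefficient = 2
x_7 = 2.0312, f(x_7) = 5.125977, coefficient = 4
x_8 = 2.2500, f(x_8) = 6.062500, coefficient = 1

I ≈ (0.218750/3) × 75.500000 = 5.505208
Exact value: 5.505208
Error: 0.000000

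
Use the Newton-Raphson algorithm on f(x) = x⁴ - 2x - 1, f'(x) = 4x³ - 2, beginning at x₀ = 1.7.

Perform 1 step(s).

f(x) = x⁴ - 2x - 1
f'(x) = 4x³ - 2
x₀ = 1.7

Newton-Raphson formula: x_{n+1} = x_n - f(x_n)/f'(x_n)

Iteration 1:
  f(1.700000) = 3.952100
  f'(1.700000) = 17.652000
  x_1 = 1.700000 - 3.952100/17.652000 = 1.476110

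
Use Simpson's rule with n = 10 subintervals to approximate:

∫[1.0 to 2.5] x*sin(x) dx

f(x) = x*sin(x)
a = 1.0, b = 2.5, n = 10
h = (b - a)/n = 0.150000

Simpson's rule: (h/3)[f(x₀) + 4f(x₁) + 2f(x₂) + ... + f(xₙ)]

x_0 = 1.0000, f(x_0) = 0.841471, coefficient = 1
x_1 = 1.1500, f(x_1) = 1.049679, coefficient = 4
x_2 = 1.3000, f(x_2) = 1.252626, coefficient = 2
x_3 = 1.4500, f(x_3) = 1.439434, coefficient = 4
x_4 = 1.6000, f(x_4) = 1.599318, coefficient = 2
x_5 = 1.7500, f(x_5) = 1.721975, coefficient = 4
x_6 = 1.9000, f(x_6) = 1.797970, coefficient = 2
x_7 = 2.0500, f(x_7) = 1.819093, coefficient = 4
x_8 = 2.2000, f(x_8) = 1.778692, coefficient = 2
x_9 = 2.3500, f(x_9) = 1.671962, coefficient = 4
x_10 = 2.5000, f(x_10) = 1.496180, coefficient = 1

I ≈ (0.150000/3) × 46.003435 = 2.300172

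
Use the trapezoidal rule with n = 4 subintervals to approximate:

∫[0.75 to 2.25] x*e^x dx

f(x) = x*e^x
a = 0.75, b = 2.25, n = 4
h = (b - a)/n = 0.375000

Trapezoidal rule: (h/2)[f(x₀) + 2f(x₁) + 2f(x₂) + ... + f(xₙ)]

x_0 = 0.7500, f(x_0) = 1.587750, coefficient = 1
x_1 = 1.1250, f(x_1) = 3.465244, coefficient = 2
x_2 = 1.5000, f(x_2) = 6.722534, coefficient = 2
x_3 = 1.8750, f(x_3) = 12.226536, coefficient = 2
x_4 = 2.2500, f(x_4) = 21.347406, coefficient = 1

I ≈ (0.375000/2) × 67.763782 = 12.705709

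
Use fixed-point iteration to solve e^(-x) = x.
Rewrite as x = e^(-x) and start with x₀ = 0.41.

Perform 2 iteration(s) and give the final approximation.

Equation: e^(-x) = x
Fixed-point form: x = e^(-x)
x₀ = 0.41

x_1 = g(0.410000) = 0.663650
x_2 = g(0.663650) = 0.514968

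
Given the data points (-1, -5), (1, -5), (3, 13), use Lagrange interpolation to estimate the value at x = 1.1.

Lagrange interpolation formula:
P(x) = Σ yᵢ × Lᵢ(x)
where Lᵢ(x) = Π_{j≠i} (x - xⱼ)/(xᵢ - xⱼ)

L_0(1.1) = (1.1 - 1)/(-1 - 1) × (1.1 - 3)/(-1 - 3) = -0.023750
L_1(1.1) = (1.1 - (-1))/(1 - (-1)) × (1.1 - 3)/(1 - 3) = 0.997500
L_2(1.1) = (1.1 - (-1))/(3 - (-1)) × (1.1 - 1)/(3 - 1) = 0.026250

P(1.1) = (-5)×L_0(1.1) + (-5)×L_1(1.1) + 13×L_2(1.1)
P(1.1) = -4.527500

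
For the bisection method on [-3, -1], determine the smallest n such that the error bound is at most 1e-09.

We need (b-a)/2^n ≤ 1e-09
(-1 - (-3))/2^n ≤ 1e-09
2/2^n ≤ 1e-09
2^n ≥ 2000000000
n ≥ log₂(2000000000) = 30.90
n ≥ 31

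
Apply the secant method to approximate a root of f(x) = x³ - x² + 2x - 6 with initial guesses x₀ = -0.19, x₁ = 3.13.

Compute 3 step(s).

f(x) = x³ - x² + 2x - 6
x₀ = -0.19, x₁ = 3.13

Secant formula: x_{n+1} = x_n - f(x_n)(x_n - x_{n-1})/(f(x_n) - f(x_{n-1}))

Iteration 1:
  f(-0.190000) = -6.422959
  f(3.130000) = 21.127397
  x_2 = 3.130000 - 21.127397×(3.130000 - (-0.190000))/(21.127397 - (-6.422959))
       = 0.584009
Iteration 2:
  f(3.130000) = 21.127397
  f(0.584009) = -4.973863
  x_3 = 0.584009 - (-4.973863)×(0.584009 - 3.130000)/(-4.973863 - 21.127397)
       = 1.069174
Iteration 3:
  f(0.584009) = -4.973863
  f(1.069174) = -3.782578
  x_4 = 1.069174 - (-3.782578)×(1.069174 - 0.584009)/(-3.782578 - (-4.973863))
       = 2.609673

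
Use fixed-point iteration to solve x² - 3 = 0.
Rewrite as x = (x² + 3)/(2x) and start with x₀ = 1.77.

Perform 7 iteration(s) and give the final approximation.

Equation: x² - 3 = 0
Fixed-point form: x = (x² + 3)/(2x)
x₀ = 1.77

x_1 = g(1.770000) = 1.732458
x_2 = g(1.732458) = 1.732051
x_3 = g(1.732051) = 1.732051
x_4 = g(1.732051) = 1.732051
x_5 = g(1.732051) = 1.732051
x_6 = g(1.732051) = 1.732051
x_7 = g(1.732051) = 1.732051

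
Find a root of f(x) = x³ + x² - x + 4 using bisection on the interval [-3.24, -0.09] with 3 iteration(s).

f(x) = x³ + x² - x + 4
Initial interval: [-3.24, -0.09]

Iteration 1:
  c_1 = (-3.240000 + (-0.090000))/2 = -1.665000
  f(c_1) = f(-1.665000) = 3.821470
  f(a) × f(c) < 0, new interval: [-3.240000, -1.665000]
Iteration 2:
  c_2 = (-3.240000 + (-1.665000))/2 = -2.452500
  f(c_2) = f(-2.452500) = -2.283933
  f(a) × f(c) ≥ 0, new interval: [-2.452500, -1.665000]
Iteration 3:
  c_3 = (-2.452500 + (-1.665000))/2 = -2.058750
  f(c_3) = f(-2.058750) = 1.571289
  f(a) × f(c) < 0, new interval: [-2.452500, -2.058750]

After 3 iteration(s), the approximation is c_3 = -2.058750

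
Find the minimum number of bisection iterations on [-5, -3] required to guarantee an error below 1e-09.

We need (b-a)/2^n ≤ 1e-09
(-3 - (-5))/2^n ≤ 1e-09
2/2^n ≤ 1e-09
2^n ≥ 2000000000
n ≥ log₂(2000000000) = 30.90
n ≥ 31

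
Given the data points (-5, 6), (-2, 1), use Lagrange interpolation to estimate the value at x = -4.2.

Lagrange interpolation formula:
P(x) = Σ yᵢ × Lᵢ(x)
where Lᵢ(x) = Π_{j≠i} (x - xⱼ)/(xᵢ - xⱼ)

L_0(-4.2) = (-4.2 - (-2))/(-5 - (-2)) = 0.733333
L_1(-4.2) = (-4.2 - (-5))/(-2 - (-5)) = 0.266667

P(-4.2) = 6×L_0(-4.2) + 1×L_1(-4.2)
P(-4.2) = 4.666667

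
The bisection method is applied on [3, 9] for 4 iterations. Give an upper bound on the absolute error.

Bisection error bound: |error| ≤ (b-a)/2^n
|error| ≤ (9 - 3)/2^4 = 6/2^4
|error| ≤ 0.3750000000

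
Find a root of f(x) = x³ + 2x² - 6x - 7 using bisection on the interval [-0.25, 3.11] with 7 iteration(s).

f(x) = x³ + 2x² - 6x - 7
Initial interval: [-0.25, 3.11]

Iteration 1:
  c_1 = (-0.250000 + 3.110000)/2 = 1.430000
  f(c_1) = f(1.430000) = -8.565993
  f(a) × f(c) ≥ 0, new interval: [1.430000, 3.110000]
Iteration 2:
  c_2 = (1.430000 + 3.110000)/2 = 2.270000
  f(c_2) = f(2.270000) = 1.382883
  f(a) × f(c) < 0, new interval: [1.430000, 2.270000]
Iteration 3:
  c_3 = (1.430000 + 2.270000)/2 = 1.850000
  f(c_3) = f(1.850000) = -4.923375
  f(a) × f(c) ≥ 0, new interval: [1.850000, 2.270000]
Iteration 4:
  c_4 = (1.850000 + 2.270000)/2 = 2.060000
  f(c_4) = f(2.060000) = -2.130984
  f(a) × f(c) ≥ 0, new interval: [2.060000, 2.270000]
Iteration 5:
  c_5 = (2.060000 + 2.270000)/2 = 2.165000
  f(c_5) = f(2.165000) = -0.467708
  f(a) × f(c) ≥ 0, new interval: [2.165000, 2.270000]
Iteration 6:
  c_6 = (2.165000 + 2.270000)/2 = 2.217500
  f(c_6) = f(2.217500) = 0.433739
  f(a) × f(c) < 0, new interval: [2.165000, 2.217500]
Iteration 7:
  c_7 = (2.165000 + 2.217500)/2 = 2.191250
  f(c_7) = f(2.191250) = -0.022892
  f(a) × f(c) ≥ 0, new interval: [2.191250, 2.217500]

After 7 iteration(s), the approximation is c_7 = 2.191250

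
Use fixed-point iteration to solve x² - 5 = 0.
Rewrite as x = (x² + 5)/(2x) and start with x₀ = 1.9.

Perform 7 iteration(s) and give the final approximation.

Equation: x² - 5 = 0
Fixed-point form: x = (x² + 5)/(2x)
x₀ = 1.9

x_1 = g(1.900000) = 2.265789
x_2 = g(2.265789) = 2.236263
x_3 = g(2.236263) = 2.236068
x_4 = g(2.236068) = 2.236068
x_5 = g(2.236068) = 2.236068
x_6 = g(2.236068) = 2.236068
x_7 = g(2.236068) = 2.236068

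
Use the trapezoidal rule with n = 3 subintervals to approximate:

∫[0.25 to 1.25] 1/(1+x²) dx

f(x) = 1/(1+x²)
a = 0.25, b = 1.25, n = 3
h = (b - a)/n = 0.333333

Trapezoidal rule: (h/2)[f(x₀) + 2f(x₁) + 2f(x₂) + ... + f(xₙ)]

x_0 = 0.2500, f(x_0) = 0.941176, coefficient = 1
x_1 = 0.5833, f(x_1) = 0.746114, coefficient = 2
x_2 = 0.9167, f(x_2) = 0.543396, coefficient = 2
x_3 = 1.2500, f(x_3) = 0.390244, coefficient = 1

I ≈ (0.333333/2) × 3.910441 = 0.651740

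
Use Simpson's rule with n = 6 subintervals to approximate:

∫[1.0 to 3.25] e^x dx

f(x) = e^x
a = 1.0, b = 3.25, n = 6
h = (b - a)/n = 0.375000

Simpson's rule: (h/3)[f(x₀) + 4f(x₁) + 2f(x₂) + ... + f(xₙ)]

x_0 = 1.0000, f(x_0) = 2.718282, coefficient = 1
x_1 = 1.3750, f(x_1) = 3.955077, coefficient = 4
x_2 = 1.7500, f(x_2) = 5.754603, coefficient = 2
x_3 = 2.1250, f(x_3) = 8.372897, coefficient = 4
x_4 = 2.5000, f(x_4) = 12.182494, coefficient = 2
x_5 = 2.8750, f(x_5) = 17.725424, coefficient = 4
x_6 = 3.2500, f(x_6) = 25.790340, coefficient = 1

I ≈ (0.375000/3) × 184.596408 = 23.074551
Exact value: 23.072058
Error: 0.002493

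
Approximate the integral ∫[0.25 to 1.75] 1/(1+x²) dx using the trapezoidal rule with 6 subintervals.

f(x) = 1/(1+x²)
a = 0.25, b = 1.75, n = 6
h = (b - a)/n = 0.250000

Trapezoidal rule: (h/2)[f(x₀) + 2f(x₁) + 2f(x₂) + ... + f(xₙ)]

x_0 = 0.2500, f(x_0) = 0.941176, coefficient = 1
x_1 = 0.5000, f(x_1) = 0.800000, coefficient = 2
x_2 = 0.7500, f(x_2) = 0.640000, coefficient = 2
x_3 = 1.0000, f(x_3) = 0.500000, coefficient = 2
x_4 = 1.2500, f(x_4) = 0.390244, coefficient = 2
x_5 = 1.5000, f(x_5) = 0.307692, coefficient = 2
x_6 = 1.7500, f(x_6) = 0.246154, coefficient = 1

I ≈ (0.250000/2) × 6.463203 = 0.807900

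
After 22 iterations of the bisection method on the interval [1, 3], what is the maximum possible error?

Bisection error bound: |error| ≤ (b-a)/2^n
|error| ≤ (3 - 1)/2^22 = 2/2^22
|error| ≤ 0.0000004768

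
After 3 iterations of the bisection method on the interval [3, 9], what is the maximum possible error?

Bisection error bound: |error| ≤ (b-a)/2^n
|error| ≤ (9 - 3)/2^3 = 6/2^3
|error| ≤ 0.7500000000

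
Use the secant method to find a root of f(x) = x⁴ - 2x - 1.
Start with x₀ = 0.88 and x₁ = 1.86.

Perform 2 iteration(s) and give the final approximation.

f(x) = x⁴ - 2x - 1
x₀ = 0.88, x₁ = 1.86

Secant formula: x_{n+1} = x_n - f(x_n)(x_n - x_{n-1})/(f(x_n) - f(x_{n-1}))

Iteration 1:
  f(0.880000) = -2.160305
  f(1.860000) = 7.248832
  x_2 = 1.860000 - 7.248832×(1.860000 - 0.880000)/(7.248832 - (-2.160305))
       = 1.105005
Iteration 2:
  f(1.860000) = 7.248832
  f(1.105005) = -1.719083
  x_3 = 1.105005 - (-1.719083)×(1.105005 - 1.860000)/(-1.719083 - 7.248832)
       = 1.249732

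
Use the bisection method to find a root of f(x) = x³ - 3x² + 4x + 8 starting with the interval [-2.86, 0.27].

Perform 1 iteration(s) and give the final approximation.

f(x) = x³ - 3x² + 4x + 8
Initial interval: [-2.86, 0.27]

Iteration 1:
  c_1 = (-2.860000 + 0.270000)/2 = -1.295000
  f(c_1) = f(-1.295000) = -4.382822
  f(a) × f(c) ≥ 0, new interval: [-1.295000, 0.270000]

After 1 iteration(s), the approximation is c_1 = -1.295000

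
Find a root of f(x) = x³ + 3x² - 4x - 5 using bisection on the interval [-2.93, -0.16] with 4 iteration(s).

f(x) = x³ + 3x² - 4x - 5
Initial interval: [-2.93, -0.16]

Iteration 1:
  c_1 = (-2.930000 + (-0.160000))/2 = -1.545000
  f(c_1) = f(-1.545000) = 4.653121
  f(a) × f(c) ≥ 0, new interval: [-1.545000, -0.160000]
Iteration 2:
  c_2 = (-1.545000 + (-0.160000))/2 = -0.852500
  f(c_2) = f(-0.852500) = -0.029291
  f(a) × f(c) < 0, new interval: [-1.545000, -0.852500]
Iteration 3:
  c_3 = (-1.545000 + (-0.852500))/2 = -1.198750
  f(c_3) = f(-1.198750) = 2.383399
  f(a) × f(c) ≥ 0, new interval: [-1.198750, -0.852500]
Iteration 4:
  c_4 = (-1.198750 + (-0.852500))/2 = -1.025625
  f(c_4) = f(-1.025625) = 1.179358
  f(a) × f(c) ≥ 0, new interval: [-1.025625, -0.852500]

After 4 iteration(s), the approximation is c_4 = -1.025625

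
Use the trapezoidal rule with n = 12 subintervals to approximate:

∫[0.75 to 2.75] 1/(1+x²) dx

f(x) = 1/(1+x²)
a = 0.75, b = 2.75, n = 12
h = (b - a)/n = 0.166667

Trapezoidal rule: (h/2)[f(x₀) + 2f(x₁) + 2f(x₂) + ... + f(xₙ)]

x_0 = 0.7500, f(x_0) = 0.640000, coefficient = 1
x_1 = 0.9167, f(x_1) = 0.543396, coefficient = 2
x_2 = 1.0833, f(x_2) = 0.460064, coefficient = 2
x_3 = 1.2500, f(x_3) = 0.390244, coefficient = 2
x_4 = 1.4167, f(x_4) = 0.332564, coefficient = 2
x_5 = 1.5833, f(x_5) = 0.285149, coefficient = 2
x_6 = 1.7500, f(x_6) = 0.246154, coefficient = 2
x_7 = 1.9167, f(x_7) = 0.213967, coefficient = 2
x_8 = 2.0833, f(x_8) = 0.187256, coefficient = 2
x_9 = 2.2500, f(x_9) = 0.164948, coefficient = 2
x_10 = 2.4167, f(x_10) = 0.146193, coefficient = 2
x_11 = 2.5833, f(x_11) = 0.130317, coefficient = 2
x_12 = 2.7500, f(x_12) = 0.116788, coefficient = 1

I ≈ (0.166667/2) × 6.957291 = 0.579774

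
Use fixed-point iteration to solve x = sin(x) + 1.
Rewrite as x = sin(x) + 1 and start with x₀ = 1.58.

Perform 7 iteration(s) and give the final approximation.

Equation: x = sin(x) + 1
Fixed-point form: x = sin(x) + 1
x₀ = 1.58

x_1 = g(1.580000) = 1.999958
x_2 = g(1.999958) = 1.909315
x_3 = g(1.909315) = 1.943248
x_4 = g(1.943248) = 1.931438
x_5 = g(1.931438) = 1.935671
x_6 = g(1.935671) = 1.934169
x_7 = g(1.934169) = 1.934704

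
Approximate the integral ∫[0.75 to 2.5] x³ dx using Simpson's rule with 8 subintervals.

f(x) = x³
a = 0.75, b = 2.5, n = 8
h = (b - a)/n = 0.218750

Simpson's rule: (h/3)[f(x₀) + 4f(x₁) + 2f(x₂) + ... + f(xₙ)]

x_0 = 0.7500, f(x_0) = 0.421875, coefficient = 1
x_1 = 0.9688, f(x_1) = 0.909149, coefficient = 4
x_2 = 1.1875, f(x_2) = 1.674561, coefficient = 2
x_3 = 1.4062, f(x_3) = 2.780914, coefficient = 4
x_4 = 1.6250, f(x_4) = 4.291016, coefficient = 2
x_5 = 1.8438, f(x_5) = 6.267670, coefficient = 4
x_6 = 2.0625, f(x_6) = 8.773682, coefficient = 2
x_7 = 2.2812, f(x_7) = 11.871857, coefficient = 4
x_8 = 2.5000, f(x_8) = 15.625000, coefficient = 1

I ≈ (0.218750/3) × 132.843750 = 9.686523
Exact value: 9.686523
Error: 0.000000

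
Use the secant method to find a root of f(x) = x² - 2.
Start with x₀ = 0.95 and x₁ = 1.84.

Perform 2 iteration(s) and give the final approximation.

f(x) = x² - 2
x₀ = 0.95, x₁ = 1.84

Secant formula: x_{n+1} = x_n - f(x_n)(x_n - x_{n-1})/(f(x_n) - f(x_{n-1}))

Iteration 1:
  f(0.950000) = -1.097500
  f(1.840000) = 1.385600
  x_2 = 1.840000 - 1.385600×(1.840000 - 0.950000)/(1.385600 - (-1.097500))
       = 1.343369
Iteration 2:
  f(1.840000) = 1.385600
  f(1.343369) = -0.195359
  x_3 = 1.343369 - (-0.195359)×(1.343369 - 1.840000)/(-0.195359 - 1.385600)
       = 1.404738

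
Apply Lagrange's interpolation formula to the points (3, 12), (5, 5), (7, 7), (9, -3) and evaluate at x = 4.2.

Lagrange interpolation formula:
P(x) = Σ yᵢ × Lᵢ(x)
where Lᵢ(x) = Π_{j≠i} (x - xⱼ)/(xᵢ - xⱼ)

L_0(4.2) = (4.2 - 5)/(3 - 5) × (4.2 - 7)/(3 - 7) × (4.2 - 9)/(3 - 9) = 0.224000
L_1(4.2) = (4.2 - 3)/(5 - 3) × (4.2 - 7)/(5 - 7) × (4.2 - 9)/(5 - 9) = 1.008000
L_2(4.2) = (4.2 - 3)/(7 - 3) × (4.2 - 5)/(7 - 5) × (4.2 - 9)/(7 - 9) = -0.288000
L_3(4.2) = (4.2 - 3)/(9 - 3) × (4.2 - 5)/(9 - 5) × (4.2 - 7)/(9 - 7) = 0.056000

P(4.2) = 12×L_0(4.2) + 5×L_1(4.2) + 7×L_2(4.2) + (-3)×L_3(4.2)
P(4.2) = 5.544000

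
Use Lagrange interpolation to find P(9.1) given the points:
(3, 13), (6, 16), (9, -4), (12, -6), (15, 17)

Lagrange interpolation formula:
P(x) = Σ yᵢ × Lᵢ(x)
where Lᵢ(x) = Π_{j≠i} (x - xⱼ)/(xᵢ - xⱼ)

L_0(9.1) = (9.1 - 6)/(3 - 6) × (9.1 - 9)/(3 - 9) × (9.1 - 12)/(3 - 12) × (9.1 - 15)/(3 - 15) = 0.002728
L_1(9.1) = (9.1 - 3)/(6 - 3) × (9.1 - 9)/(6 - 9) × (9.1 - 12)/(6 - 12) × (9.1 - 15)/(6 - 15) = -0.021476
L_2(9.1) = (9.1 - 3)/(9 - 3) × (9.1 - 6)/(9 - 6) × (9.1 - 12)/(9 - 12) × (9.1 - 15)/(9 - 15) = 0.998611
L_3(9.1) = (9.1 - 3)/(12 - 3) × (9.1 - 6)/(12 - 6) × (9.1 - 9)/(12 - 9) × (9.1 - 15)/(12 - 15) = 0.022957
L_4(9.1) = (9.1 - 3)/(15 - 3) × (9.1 - 6)/(15 - 6) × (9.1 - 9)/(15 - 9) × (9.1 - 12)/(15 - 12) = -0.002821

P(9.1) = 13×L_0(9.1) + 16×L_1(9.1) + (-4)×L_2(9.1) + (-6)×L_3(9.1) + 17×L_4(9.1)
P(9.1) = -4.488280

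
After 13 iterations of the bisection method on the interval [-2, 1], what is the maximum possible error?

Bisection error bound: |error| ≤ (b-a)/2^n
|error| ≤ (1 - (-2))/2^13 = 3/2^13
|error| ≤ 0.0003662109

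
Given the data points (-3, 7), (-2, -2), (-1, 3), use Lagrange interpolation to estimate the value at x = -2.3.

Lagrange interpolation formula:
P(x) = Σ yᵢ × Lᵢ(x)
where Lᵢ(x) = Π_{j≠i} (x - xⱼ)/(xᵢ - xⱼ)

L_0(-2.3) = (-2.3 - (-2))/(-3 - (-2)) × (-2.3 - (-1))/(-3 - (-1)) = 0.195000
L_1(-2.3) = (-2.3 - (-3))/(-2 - (-3)) × (-2.3 - (-1))/(-2 - (-1)) = 0.910000
L_2(-2.3) = (-2.3 - (-3))/(-1 - (-3)) × (-2.3 - (-2))/(-1 - (-2)) = -0.105000

P(-2.3) = 7×L_0(-2.3) + (-2)×L_1(-2.3) + 3×L_2(-2.3)
P(-2.3) = -0.770000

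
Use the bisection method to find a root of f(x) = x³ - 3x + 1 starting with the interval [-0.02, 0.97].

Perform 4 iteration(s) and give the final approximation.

f(x) = x³ - 3x + 1
Initial interval: [-0.02, 0.97]

Iteration 1:
  c_1 = (-0.020000 + 0.970000)/2 = 0.475000
  f(c_1) = f(0.475000) = -0.317828
  f(a) × f(c) < 0, new interval: [-0.020000, 0.475000]
Iteration 2:
  c_2 = (-0.020000 + 0.475000)/2 = 0.227500
  f(c_2) = f(0.227500) = 0.329275
  f(a) × f(c) ≥ 0, new interval: [0.227500, 0.475000]
Iteration 3:
  c_3 = (0.227500 + 0.475000)/2 = 0.351250
  f(c_3) = f(0.351250) = -0.010414
  f(a) × f(c) < 0, new interval: [0.227500, 0.351250]
Iteration 4:
  c_4 = (0.227500 + 0.351250)/2 = 0.289375
  f(c_4) = f(0.289375) = 0.156107
  f(a) × f(c) ≥ 0, new interval: [0.289375, 0.351250]

After 4 iteration(s), the approximation is c_4 = 0.289375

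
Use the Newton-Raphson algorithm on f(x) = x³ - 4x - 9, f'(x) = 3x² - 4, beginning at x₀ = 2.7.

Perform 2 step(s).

f(x) = x³ - 4x - 9
f'(x) = 3x² - 4
x₀ = 2.7

Newton-Raphson formula: x_{n+1} = x_n - f(x_n)/f'(x_n)

Iteration 1:
  f(2.700000) = -0.117000
  f'(2.700000) = 17.870000
  x_1 = 2.700000 - (-0.117000)/17.870000 = 2.706547
Iteration 2:
  f(2.706547) = 0.000348
  f'(2.706547) = 17.976195
  x_2 = 2.706547 - 0.000348/17.976195 = 2.706528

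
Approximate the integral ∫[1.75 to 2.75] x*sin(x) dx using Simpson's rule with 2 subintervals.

f(x) = x*sin(x)
a = 1.75, b = 2.75, n = 2
h = (b - a)/n = 0.500000

Simpson's rule: (h/3)[f(x₀) + 4f(x₁) + 2f(x₂) + ... + f(xₙ)]

x_0 = 1.7500, f(x_0) = 1.721975, coefficient = 1
x_1 = 2.2500, f(x_1) = 1.750665, coefficient = 4
x_2 = 2.7500, f(x_2) = 1.049568, coefficient = 1

I ≈ (0.500000/3) × 9.774202 = 1.629034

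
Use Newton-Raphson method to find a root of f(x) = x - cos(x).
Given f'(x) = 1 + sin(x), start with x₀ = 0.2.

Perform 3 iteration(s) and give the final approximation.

f(x) = x - cos(x)
f'(x) = 1 + sin(x)
x₀ = 0.2

Newton-Raphson formula: x_{n+1} = x_n - f(x_n)/f'(x_n)

Iteration 1:
  f(0.200000) = -0.780067
  f'(0.200000) = 1.198669
  x_1 = 0.200000 - (-0.780067)/1.198669 = 0.850777
Iteration 2:
  f(0.850777) = 0.191378
  f'(0.850777) = 1.751793
  x_2 = 0.850777 - 0.191378/1.751793 = 0.741530
Iteration 3:
  f(0.741530) = 0.004094
  f'(0.741530) = 1.675417
  x_3 = 0.741530 - 0.004094/1.675417 = 0.739086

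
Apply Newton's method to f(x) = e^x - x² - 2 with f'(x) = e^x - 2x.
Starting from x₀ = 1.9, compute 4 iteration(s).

f(x) = e^x - x² - 2
f'(x) = e^x - 2x
x₀ = 1.9

Newton-Raphson formula: x_{n+1} = x_n - f(x_n)/f'(x_n)

Iteration 1:
  f(1.900000) = 1.075894
  f'(1.900000) = 2.885894
  x_1 = 1.900000 - 1.075894/2.885894 = 1.527189
Iteration 2:
  f(1.527189) = 0.272906
  f'(1.527189) = 1.550834
  x_2 = 1.527189 - 0.272906/1.550834 = 1.351215
Iteration 3:
  f(1.351215) = 0.036333
  f'(1.351215) = 1.159684
  x_3 = 1.351215 - 0.036333/1.159684 = 1.319885
Iteration 4:
  f(1.319885) = 0.000894
  f'(1.319885) = 1.103221
  x_4 = 1.319885 - 0.000894/1.103221 = 1.319074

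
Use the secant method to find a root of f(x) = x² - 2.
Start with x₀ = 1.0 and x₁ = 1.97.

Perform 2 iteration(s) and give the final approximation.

f(x) = x² - 2
x₀ = 1.0, x₁ = 1.97

Secant formula: x_{n+1} = x_n - f(x_n)(x_n - x_{n-1})/(f(x_n) - f(x_{n-1}))

Iteration 1:
  f(1.000000) = -1.000000
  f(1.970000) = 1.880900
  x_2 = 1.970000 - 1.880900×(1.970000 - 1.000000)/(1.880900 - (-1.000000))
       = 1.336700
Iteration 2:
  f(1.970000) = 1.880900
  f(1.336700) = -0.213232
  x_3 = 1.336700 - (-0.213232)×(1.336700 - 1.970000)/(-0.213232 - 1.880900)
       = 1.401185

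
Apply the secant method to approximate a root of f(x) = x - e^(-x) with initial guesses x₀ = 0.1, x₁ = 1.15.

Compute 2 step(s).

f(x) = x - e^(-x)
x₀ = 0.1, x₁ = 1.15

Secant formula: x_{n+1} = x_n - f(x_n)(x_n - x_{n-1})/(f(x_n) - f(x_{n-1}))

Iteration 1:
  f(0.100000) = -0.804837
  f(1.150000) = 0.833363
  x_2 = 1.150000 - 0.833363×(1.150000 - 0.100000)/(0.833363 - (-0.804837))
       = 0.615858
Iteration 2:
  f(1.150000) = 0.833363
  f(0.615858) = 0.075681
  x_3 = 0.615858 - 0.075681×(0.615858 - 1.150000)/(0.075681 - 0.833363)
       = 0.562505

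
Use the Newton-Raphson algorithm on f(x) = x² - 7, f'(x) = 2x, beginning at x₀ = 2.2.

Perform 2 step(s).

f(x) = x² - 7
f'(x) = 2x
x₀ = 2.2

Newton-Raphson formula: x_{n+1} = x_n - f(x_n)/f'(x_n)

Iteration 1:
  f(2.200000) = -2.160000
  f'(2.200000) = 4.400000
  x_1 = 2.200000 - (-2.160000)/4.400000 = 2.690909
Iteration 2:
  f(2.690909) = 0.240992
  f'(2.690909) = 5.381818
  x_2 = 2.690909 - 0.240992/5.381818 = 2.646130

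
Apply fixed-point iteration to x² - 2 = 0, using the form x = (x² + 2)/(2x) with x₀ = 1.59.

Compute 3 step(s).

Equation: x² - 2 = 0
Fixed-point form: x = (x² + 2)/(2x)
x₀ = 1.59

x_1 = g(1.590000) = 1.423931
x_2 = g(1.423931) = 1.414247
x_3 = g(1.414247) = 1.414214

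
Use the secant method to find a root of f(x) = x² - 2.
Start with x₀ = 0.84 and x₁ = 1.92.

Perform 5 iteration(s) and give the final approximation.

f(x) = x² - 2
x₀ = 0.84, x₁ = 1.92

Secant formula: x_{n+1} = x_n - f(x_n)(x_n - x_{n-1})/(f(x_n) - f(x_{n-1}))

Iteration 1:
  f(0.840000) = -1.294400
  f(1.920000) = 1.686400
  x_2 = 1.920000 - 1.686400×(1.920000 - 0.840000)/(1.686400 - (-1.294400))
       = 1.308986
Iteration 2:
  f(1.920000) = 1.686400
  f(1.308986) = -0.286557
  x_3 = 1.308986 - (-0.286557)×(1.308986 - 1.920000)/(-0.286557 - 1.686400)
       = 1.397731
Iteration 3:
  f(1.308986) = -0.286557
  f(1.397731) = -0.046349
  x_4 = 1.397731 - (-0.046349)×(1.397731 - 1.308986)/(-0.046349 - (-0.286557))
       = 1.414854
Iteration 4:
  f(1.397731) = -0.046349
  f(1.414854) = 0.001813
  x_5 = 1.414854 - 0.001813×(1.414854 - 1.397731)/(0.001813 - (-0.046349))
       = 1.414210
Iteration 5:
  f(1.414854) = 0.001813
  f(1.414210) = -0.000011
  x_6 = 1.414210 - (-0.000011)×(1.414210 - 1.414854)/(-0.000011 - 0.001813)
       = 1.414214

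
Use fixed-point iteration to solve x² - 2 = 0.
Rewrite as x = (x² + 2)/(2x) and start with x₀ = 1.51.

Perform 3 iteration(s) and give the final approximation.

Equation: x² - 2 = 0
Fixed-point form: x = (x² + 2)/(2x)
x₀ = 1.51

x_1 = g(1.510000) = 1.417252
x_2 = g(1.417252) = 1.414217
x_3 = g(1.414217) = 1.414214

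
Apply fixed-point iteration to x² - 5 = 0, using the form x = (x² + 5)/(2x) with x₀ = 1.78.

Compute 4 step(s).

Equation: x² - 5 = 0
Fixed-point form: x = (x² + 5)/(2x)
x₀ = 1.78

x_1 = g(1.780000) = 2.294494
x_2 = g(2.294494) = 2.236812
x_3 = g(2.236812) = 2.236068
x_4 = g(2.236068) = 2.236068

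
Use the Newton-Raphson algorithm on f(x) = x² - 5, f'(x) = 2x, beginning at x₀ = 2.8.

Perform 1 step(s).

f(x) = x² - 5
f'(x) = 2x
x₀ = 2.8

Newton-Raphson formula: x_{n+1} = x_n - f(x_n)/f'(x_n)

Iteration 1:
  f(2.800000) = 2.840000
  f'(2.800000) = 5.600000
  x_1 = 2.800000 - 2.840000/5.600000 = 2.292857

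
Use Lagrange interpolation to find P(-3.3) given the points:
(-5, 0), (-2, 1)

Lagrange interpolation formula:
P(x) = Σ yᵢ × Lᵢ(x)
where Lᵢ(x) = Π_{j≠i} (x - xⱼ)/(xᵢ - xⱼ)

L_0(-3.3) = (-3.3 - (-2))/(-5 - (-2)) = 0.433333
L_1(-3.3) = (-3.3 - (-5))/(-2 - (-5)) = 0.566667

P(-3.3) = 0×L_0(-3.3) + 1×L_1(-3.3)
P(-3.3) = 0.566667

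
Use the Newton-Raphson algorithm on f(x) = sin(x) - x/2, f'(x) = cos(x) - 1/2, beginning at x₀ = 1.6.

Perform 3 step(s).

f(x) = sin(x) - x/2
f'(x) = cos(x) - 1/2
x₀ = 1.6

Newton-Raphson formula: x_{n+1} = x_n - f(x_n)/f'(x_n)

Iteration 1:
  f(1.600000) = 0.199574
  f'(1.600000) = -0.529200
  x_1 = 1.600000 - 0.199574/(-0.529200) = 1.977124
Iteration 2:
  f(1.977124) = -0.069983
  f'(1.977124) = -0.895238
  x_2 = 1.977124 - (-0.069983)/(-0.895238) = 1.898951
Iteration 3:
  f(1.898951) = -0.002837
  f'(1.898951) = -0.822297
  x_3 = 1.898951 - (-0.002837)/(-0.822297) = 1.895501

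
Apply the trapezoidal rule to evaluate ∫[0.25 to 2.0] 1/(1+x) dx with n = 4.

f(x) = 1/(1+x)
a = 0.25, b = 2.0, n = 4
h = (b - a)/n = 0.437500

Trapezoidal rule: (h/2)[f(x₀) + 2f(x₁) + 2f(x₂) + ... + f(xₙ)]

x_0 = 0.2500, f(x_0) = 0.800000, coefficient = 1
x_1 = 0.6875, f(x_1) = 0.592593, coefficient = 2
x_2 = 1.1250, f(x_2) = 0.470588, coefficient = 2
x_3 = 1.5625, f(x_3) = 0.390244, coefficient = 2
x_4 = 2.0000, f(x_4) = 0.333333, coefficient = 1

I ≈ (0.437500/2) × 4.040183 = 0.883790
Exact value: 0.875469
Error: 0.008321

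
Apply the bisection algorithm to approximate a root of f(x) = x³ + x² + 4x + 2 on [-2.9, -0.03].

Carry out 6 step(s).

f(x) = x³ + x² + 4x + 2
Initial interval: [-2.9, -0.03]

Iteration 1:
  c_1 = (-2.900000 + (-0.030000))/2 = -1.465000
  f(c_1) = f(-1.465000) = -4.857995
  f(a) × f(c) ≥ 0, new interval: [-1.465000, -0.030000]
Iteration 2:
  c_2 = (-1.465000 + (-0.030000))/2 = -0.747500
  f(c_2) = f(-0.747500) = -0.848914
  f(a) × f(c) ≥ 0, new interval: [-0.747500, -0.030000]
Iteration 3:
  c_3 = (-0.747500 + (-0.030000))/2 = -0.388750
  f(c_3) = f(-0.388750) = 0.537376
  f(a) × f(c) < 0, new interval: [-0.747500, -0.388750]
Iteration 4:
  c_4 = (-0.747500 + (-0.388750))/2 = -0.568125
  f(c_4) = f(-0.568125) = -0.133105
  f(a) × f(c) ≥ 0, new interval: [-0.568125, -0.388750]
Iteration 5:
  c_5 = (-0.568125 + (-0.388750))/2 = -0.478437
  f(c_5) = f(-0.478437) = 0.205637
  f(a) × f(c) < 0, new interval: [-0.568125, -0.478437]
Iteration 6:
  c_6 = (-0.568125 + (-0.478437))/2 = -0.523281
  f(c_6) = f(-0.523281) = 0.037412
  f(a) × f(c) < 0, new interval: [-0.568125, -0.523281]

After 6 iteration(s), the approximation is c_6 = -0.523281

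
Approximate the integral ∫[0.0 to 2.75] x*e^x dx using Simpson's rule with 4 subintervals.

f(x) = x*e^x
a = 0.0, b = 2.75, n = 4
h = (b - a)/n = 0.687500

Simpson's rule: (h/3)[f(x₀) + 4f(x₁) + 2f(x₂) + ... + f(xₙ)]

x_0 = 0.0000, f(x_0) = 0.000000, coefficient = 1
x_1 = 0.6875, f(x_1) = 1.367257, coefficient = 4
x_2 = 1.3750, f(x_2) = 5.438230, coefficient = 2
x_3 = 2.0625, f(x_3) = 16.222819, coefficient = 4
x_4 = 2.7500, f(x_4) = 43.017238, coefficient = 1

I ≈ (0.687500/3) × 124.254003 = 28.474876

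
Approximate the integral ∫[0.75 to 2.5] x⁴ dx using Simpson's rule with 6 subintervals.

f(x) = x⁴
a = 0.75, b = 2.5, n = 6
h = (b - a)/n = 0.291667

Simpson's rule: (h/3)[f(x₀) + 4f(x₁) + 2f(x₂) + ... + f(xₙ)]

x_0 = 0.7500, f(x_0) = 0.316406, coefficient = 1
x_1 = 1.0417, f(x_1) = 1.177376, coefficient = 4
x_2 = 1.3333, f(x_2) = 3.160494, coefficient = 2
x_3 = 1.6250, f(x_3) = 6.972900, coefficient = 4
x_4 = 1.9167, f(x_4) = 13.495419, coefficient = 2
x_5 = 2.2083, f(x_5) = 23.782555, coefficient = 4
x_6 = 2.5000, f(x_6) = 39.062500, coefficient = 1

I ≈ (0.291667/3) × 200.422056 = 19.485478
Exact value: 19.483789
Error: 0.001689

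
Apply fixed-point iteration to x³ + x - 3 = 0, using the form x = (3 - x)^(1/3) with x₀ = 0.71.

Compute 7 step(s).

Equation: x³ + x - 3 = 0
Fixed-point form: x = (3 - x)^(1/3)
x₀ = 0.71

x_1 = g(0.710000) = 1.318090
x_2 = g(1.318090) = 1.189235
x_3 = g(1.189235) = 1.218861
x_4 = g(1.218861) = 1.212177
x_5 = g(1.212177) = 1.213691
x_6 = g(1.213691) = 1.213348
x_7 = g(1.213348) = 1.213426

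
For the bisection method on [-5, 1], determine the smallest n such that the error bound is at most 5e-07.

We need (b-a)/2^n ≤ 5e-07
(1 - (-5))/2^n ≤ 5e-07
6/2^n ≤ 5e-07
2^n ≥ 12000000
n ≥ log₂(12000000) = 23.52
n ≥ 24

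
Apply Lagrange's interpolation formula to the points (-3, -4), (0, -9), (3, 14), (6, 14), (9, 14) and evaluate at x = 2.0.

Lagrange interpolation formula:
P(x) = Σ yᵢ × Lᵢ(x)
where Lᵢ(x) = Π_{j≠i} (x - xⱼ)/(xᵢ - xⱼ)

L_0(2.0) = (2.0 - 0)/(-3 - 0) × (2.0 - 3)/(-3 - 3) × (2.0 - 6)/(-3 - 6) × (2.0 - 9)/(-3 - 9) = -0.028807
L_1(2.0) = (2.0 - (-3))/(0 - (-3)) × (2.0 - 3)/(0 - 3) × (2.0 - 6)/(0 - 6) × (2.0 - 9)/(0 - 9) = 0.288066
L_2(2.0) = (2.0 - (-3))/(3 - (-3)) × (2.0 - 0)/(3 - 0) × (2.0 - 6)/(3 - 6) × (2.0 - 9)/(3 - 9) = 0.864198
L_3(2.0) = (2.0 - (-3))/(6 - (-3)) × (2.0 - 0)/(6 - 0) × (2.0 - 3)/(6 - 3) × (2.0 - 9)/(6 - 9) = -0.144033
L_4(2.0) = (2.0 - (-3))/(9 - (-3)) × (2.0 - 0)/(9 - 0) × (2.0 - 3)/(9 - 3) × (2.0 - 6)/(9 - 6) = 0.020576

P(2.0) = (-4)×L_0(2.0) + (-9)×L_1(2.0) + 14×L_2(2.0) + 14×L_3(2.0) + 14×L_4(2.0)
P(2.0) = 7.893004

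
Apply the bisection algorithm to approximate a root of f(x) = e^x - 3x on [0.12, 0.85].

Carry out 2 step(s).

f(x) = e^x - 3x
Initial interval: [0.12, 0.85]

Iteration 1:
  c_1 = (0.120000 + 0.850000)/2 = 0.485000
  f(c_1) = f(0.485000) = 0.169175
  f(a) × f(c) ≥ 0, new interval: [0.485000, 0.850000]
Iteration 2:
  c_2 = (0.485000 + 0.850000)/2 = 0.667500
  f(c_2) = f(0.667500) = -0.053142
  f(a) × f(c) < 0, new interval: [0.485000, 0.667500]

After 2 iteration(s), the approximation is c_2 = 0.667500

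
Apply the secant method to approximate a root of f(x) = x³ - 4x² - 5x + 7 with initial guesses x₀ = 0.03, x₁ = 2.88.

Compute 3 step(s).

f(x) = x³ - 4x² - 5x + 7
x₀ = 0.03, x₁ = 2.88

Secant formula: x_{n+1} = x_n - f(x_n)(x_n - x_{n-1})/(f(x_n) - f(x_{n-1}))

Iteration 1:
  f(0.030000) = 6.846427
  f(2.880000) = -16.689728
  x_2 = 2.880000 - (-16.689728)×(2.880000 - 0.030000)/(-16.689728 - 6.846427)
       = 0.859036
Iteration 2:
  f(2.880000) = -16.689728
  f(0.859036) = 0.386969
  x_3 = 0.859036 - 0.386969×(0.859036 - 2.880000)/(0.386969 - (-16.689728))
       = 0.904832
Iteration 3:
  f(0.859036) = 0.386969
  f(0.904832) = -0.058241
  x_4 = 0.904832 - (-0.058241)×(0.904832 - 0.859036)/(-0.058241 - 0.386969)
       = 0.898841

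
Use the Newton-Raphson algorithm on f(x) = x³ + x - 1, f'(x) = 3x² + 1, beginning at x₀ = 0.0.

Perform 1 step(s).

f(x) = x³ + x - 1
f'(x) = 3x² + 1
x₀ = 0.0

Newton-Raphson formula: x_{n+1} = x_n - f(x_n)/f'(x_n)

Iteration 1:
  f(0.000000) = -1.000000
  f'(0.000000) = 1.000000
  x_1 = 0.000000 - (-1.000000)/1.000000 = 1.000000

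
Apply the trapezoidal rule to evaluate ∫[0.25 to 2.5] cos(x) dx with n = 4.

f(x) = cos(x)
a = 0.25, b = 2.5, n = 4
h = (b - a)/n = 0.562500

Trapezoidal rule: (h/2)[f(x₀) + 2f(x₁) + 2f(x₂) + ... + f(xₙ)]

x_0 = 0.2500, f(x_0) = 0.968912, coefficient = 1
x_1 = 0.8125, f(x_1) = 0.687686, coefficient = 2
x_2 = 1.3750, f(x_2) = 0.194548, coefficient = 2
x_3 = 1.9375, f(x_3) = -0.358540, coefficient = 2
x_4 = 2.5000, f(x_4) = -0.801144, coefficient = 1

I ≈ (0.562500/2) × 1.215155 = 0.341762
Exact value: 0.351068
Error: 0.009306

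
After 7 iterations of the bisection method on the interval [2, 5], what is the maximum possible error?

Bisection error bound: |error| ≤ (b-a)/2^n
|error| ≤ (5 - 2)/2^7 = 3/2^7
|error| ≤ 0.0234375000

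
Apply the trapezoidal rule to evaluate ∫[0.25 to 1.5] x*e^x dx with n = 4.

f(x) = x*e^x
a = 0.25, b = 1.5, n = 4
h = (b - a)/n = 0.312500

Trapezoidal rule: (h/2)[f(x₀) + 2f(x₁) + 2f(x₂) + ... + f(xₙ)]

x_0 = 0.2500, f(x_0) = 0.321006, coefficient = 1
x_1 = 0.5625, f(x_1) = 0.987218, coefficient = 2
x_2 = 0.8750, f(x_2) = 2.099016, coefficient = 2
x_3 = 1.1875, f(x_3) = 3.893663, coefficient = 2
x_4 = 1.5000, f(x_4) = 6.722534, coefficient = 1

I ≈ (0.312500/2) × 21.003333 = 3.281771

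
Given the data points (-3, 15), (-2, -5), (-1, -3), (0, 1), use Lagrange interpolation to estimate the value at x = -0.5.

Lagrange interpolation formula:
P(x) = Σ yᵢ × Lᵢ(x)
where Lᵢ(x) = Π_{j≠i} (x - xⱼ)/(xᵢ - xⱼ)

L_0(-0.5) = (-0.5 - (-2))/(-3 - (-2)) × (-0.5 - (-1))/(-3 - (-1)) × (-0.5 - 0)/(-3 - 0) = 0.062500
L_1(-0.5) = (-0.5 - (-3))/(-2 - (-3)) × (-0.5 - (-1))/(-2 - (-1)) × (-0.5 - 0)/(-2 - 0) = -0.312500
L_2(-0.5) = (-0.5 - (-3))/(-1 - (-3)) × (-0.5 - (-2))/(-1 - (-2)) × (-0.5 - 0)/(-1 - 0) = 0.937500
L_3(-0.5) = (-0.5 - (-3))/(0 - (-3)) × (-0.5 - (-2))/(0 - (-2)) × (-0.5 - (-1))/(0 - (-1)) = 0.312500

P(-0.5) = 15×L_0(-0.5) + (-5)×L_1(-0.5) + (-3)×L_2(-0.5) + 1×L_3(-0.5)
P(-0.5) = 0.000000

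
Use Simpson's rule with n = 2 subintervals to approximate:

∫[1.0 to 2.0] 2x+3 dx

f(x) = 2x+3
a = 1.0, b = 2.0, n = 2
h = (b - a)/n = 0.500000

Simpson's rule: (h/3)[f(x₀) + 4f(x₁) + 2f(x₂) + ... + f(xₙ)]

x_0 = 1.0000, f(x_0) = 5.000000, coefficient = 1
x_1 = 1.5000, f(x_1) = 6.000000, coefficient = 4
x_2 = 2.0000, f(x_2) = 7.000000, coefficient = 1

I ≈ (0.500000/3) × 36.000000 = 6.000000
Exact value: 6.000000
Error: 0.000000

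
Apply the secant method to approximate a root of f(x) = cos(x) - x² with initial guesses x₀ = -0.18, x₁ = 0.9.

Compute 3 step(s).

f(x) = cos(x) - x²
x₀ = -0.18, x₁ = 0.9

Secant formula: x_{n+1} = x_n - f(x_n)(x_n - x_{n-1})/(f(x_n) - f(x_{n-1}))

Iteration 1:
  f(-0.180000) = 0.951444
  f(0.900000) = -0.188390
  x_2 = 0.900000 - (-0.188390)×(0.900000 - (-0.180000))/(-0.188390 - 0.951444)
       = 0.721499
Iteration 2:
  f(0.900000) = -0.188390
  f(0.721499) = 0.230255
  x_3 = 0.721499 - 0.230255×(0.721499 - 0.900000)/(0.230255 - (-0.188390))
       = 0.819675
Iteration 3:
  f(0.721499) = 0.230255
  f(0.819675) = 0.010592
  x_4 = 0.819675 - 0.010592×(0.819675 - 0.721499)/(0.010592 - 0.230255)
       = 0.824409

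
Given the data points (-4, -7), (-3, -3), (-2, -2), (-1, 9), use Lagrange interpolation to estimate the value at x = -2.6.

Lagrange interpolation formula:
P(x) = Σ yᵢ × Lᵢ(x)
where Lᵢ(x) = Π_{j≠i} (x - xⱼ)/(xᵢ - xⱼ)

L_0(-2.6) = (-2.6 - (-3))/(-4 - (-3)) × (-2.6 - (-2))/(-4 - (-2)) × (-2.6 - (-1))/(-4 - (-1)) = -0.064000
L_1(-2.6) = (-2.6 - (-4))/(-3 - (-4)) × (-2.6 - (-2))/(-3 - (-2)) × (-2.6 - (-1))/(-3 - (-1)) = 0.672000
L_2(-2.6) = (-2.6 - (-4))/(-2 - (-4)) × (-2.6 - (-3))/(-2 - (-3)) × (-2.6 - (-1))/(-2 - (-1)) = 0.448000
L_3(-2.6) = (-2.6 - (-4))/(-1 - (-4)) × (-2.6 - (-3))/(-1 - (-3)) × (-2.6 - (-2))/(-1 - (-2)) = -0.056000

P(-2.6) = (-7)×L_0(-2.6) + (-3)×L_1(-2.6) + (-2)×L_2(-2.6) + 9×L_3(-2.6)
P(-2.6) = -2.968000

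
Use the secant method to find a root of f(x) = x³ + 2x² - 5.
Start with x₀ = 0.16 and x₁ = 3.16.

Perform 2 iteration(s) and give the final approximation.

f(x) = x³ + 2x² - 5
x₀ = 0.16, x₁ = 3.16

Secant formula: x_{n+1} = x_n - f(x_n)(x_n - x_{n-1})/(f(x_n) - f(x_{n-1}))

Iteration 1:
  f(0.160000) = -4.944704
  f(3.160000) = 46.525696
  x_2 = 3.160000 - 46.525696×(3.160000 - 0.160000)/(46.525696 - (-4.944704))
       = 0.448207
Iteration 2:
  f(3.160000) = 46.525696
  f(0.448207) = -4.508182
  x_3 = 0.448207 - (-4.508182)×(0.448207 - 3.160000)/(-4.508182 - 46.525696)
       = 0.687758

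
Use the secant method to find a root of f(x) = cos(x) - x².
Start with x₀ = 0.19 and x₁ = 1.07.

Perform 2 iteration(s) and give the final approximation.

f(x) = cos(x) - x²
x₀ = 0.19, x₁ = 1.07

Secant formula: x_{n+1} = x_n - f(x_n)(x_n - x_{n-1})/(f(x_n) - f(x_{n-1}))

Iteration 1:
  f(0.190000) = 0.945904
  f(1.070000) = -0.664776
  x_2 = 1.070000 - (-0.664776)×(1.070000 - 0.190000)/(-0.664776 - 0.945904)
       = 0.706798
Iteration 2:
  f(1.070000) = -0.664776
  f(0.706798) = 0.260882
  x_3 = 0.706798 - 0.260882×(0.706798 - 1.070000)/(0.260882 - (-0.664776))
       = 0.809161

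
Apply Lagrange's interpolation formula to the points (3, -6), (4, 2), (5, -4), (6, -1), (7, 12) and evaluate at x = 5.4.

Lagrange interpolation formula:
P(x) = Σ yᵢ × Lᵢ(x)
where Lᵢ(x) = Π_{j≠i} (x - xⱼ)/(xᵢ - xⱼ)

L_0(5.4) = (5.4 - 4)/(3 - 4) × (5.4 - 5)/(3 - 5) × (5.4 - 6)/(3 - 6) × (5.4 - 7)/(3 - 7) = 0.022400
L_1(5.4) = (5.4 - 3)/(4 - 3) × (5.4 - 5)/(4 - 5) × (5.4 - 6)/(4 - 6) × (5.4 - 7)/(4 - 7) = -0.153600
L_2(5.4) = (5.4 - 3)/(5 - 3) × (5.4 - 4)/(5 - 4) × (5.4 - 6)/(5 - 6) × (5.4 - 7)/(5 - 7) = 0.806400
L_3(5.4) = (5.4 - 3)/(6 - 3) × (5.4 - 4)/(6 - 4) × (5.4 - 5)/(6 - 5) × (5.4 - 7)/(6 - 7) = 0.358400
L_4(5.4) = (5.4 - 3)/(7 - 3) × (5.4 - 4)/(7 - 4) × (5.4 - 5)/(7 - 5) × (5.4 - 6)/(7 - 6) = -0.033600

P(5.4) = (-6)×L_0(5.4) + 2×L_1(5.4) + (-4)×L_2(5.4) + (-1)×L_3(5.4) + 12×L_4(5.4)
P(5.4) = -4.428800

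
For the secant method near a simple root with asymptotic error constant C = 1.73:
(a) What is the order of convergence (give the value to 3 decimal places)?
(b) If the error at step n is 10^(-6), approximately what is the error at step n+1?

(a) Secant method has superlinear convergence with order φ = (1+√5)/2 ≈ 1.618.
    This means |e_{n+1}| ≈ C|e_n|^1.618.

(b) With |e_n| = 10^(-6) and C = 1.73:
    |e_{n+1}| ≈ 1.73 × (10^(-6))^1.618 = 1.73 × 10^(-9.71)

(a) ≈ 1.618 (golden ratio); (b) |e_{n+1}| ≈ 3.387e-10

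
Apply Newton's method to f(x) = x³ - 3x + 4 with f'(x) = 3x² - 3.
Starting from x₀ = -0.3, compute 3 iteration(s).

f(x) = x³ - 3x + 4
f'(x) = 3x² - 3
x₀ = -0.3

Newton-Raphson formula: x_{n+1} = x_n - f(x_n)/f'(x_n)

Iteration 1:
  f(-0.300000) = 4.873000
  f'(-0.300000) = -2.730000
  x_1 = -0.300000 - 4.873000/(-2.730000) = 1.484982
Iteration 2:
  f(1.484982) = 2.819693
  f'(1.484982) = 3.615512
  x_2 = 1.484982 - 2.819693/3.615512 = 0.705094
Iteration 3:
  f(0.705094) = 2.235261
  f'(0.705094) = -1.508527
  x_3 = 0.705094 - 2.235261/(-1.508527) = 2.186845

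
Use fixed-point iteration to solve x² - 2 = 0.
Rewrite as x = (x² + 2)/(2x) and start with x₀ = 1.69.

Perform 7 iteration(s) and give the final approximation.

Equation: x² - 2 = 0
Fixed-point form: x = (x² + 2)/(2x)
x₀ = 1.69

x_1 = g(1.690000) = 1.436716
x_2 = g(1.436716) = 1.414390
x_3 = g(1.414390) = 1.414214
x_4 = g(1.414214) = 1.414214
x_5 = g(1.414214) = 1.414214
x_6 = g(1.414214) = 1.414214
x_7 = g(1.414214) = 1.414214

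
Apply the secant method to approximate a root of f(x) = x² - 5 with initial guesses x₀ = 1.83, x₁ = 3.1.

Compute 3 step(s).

f(x) = x² - 5
x₀ = 1.83, x₁ = 3.1

Secant formula: x_{n+1} = x_n - f(x_n)(x_n - x_{n-1})/(f(x_n) - f(x_{n-1}))

Iteration 1:
  f(1.830000) = -1.651100
  f(3.100000) = 4.610000
  x_2 = 3.100000 - 4.610000×(3.100000 - 1.830000)/(4.610000 - (-1.651100))
       = 2.164909
Iteration 2:
  f(3.100000) = 4.610000
  f(2.164909) = -0.313170
  x_3 = 2.164909 - (-0.313170)×(2.164909 - 3.100000)/(-0.313170 - 4.610000)
       = 2.224391
Iteration 3:
  f(2.164909) = -0.313170
  f(2.224391) = -0.052083
  x_4 = 2.224391 - (-0.052083)×(2.224391 - 2.164909)/(-0.052083 - (-0.313170))
       = 2.236257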